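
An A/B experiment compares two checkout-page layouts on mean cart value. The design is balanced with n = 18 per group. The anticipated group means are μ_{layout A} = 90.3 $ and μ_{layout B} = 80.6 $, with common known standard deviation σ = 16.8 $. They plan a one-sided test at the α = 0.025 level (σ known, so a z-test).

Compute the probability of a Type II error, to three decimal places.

Standardized effect: d = |μ_{layout A} − μ_{layout B}| / σ = |90.3 − 80.6| / 16.8 = 0.5774
Noncentrality parameter: δ = d·√(n/2) = 0.5774 × √(18/2) = 1.7321
Critical value for a one-sided test at α = 0.025: z_α = 1.960.
Power = Φ(δ − 1.960) = Φ(-0.228) = 0.4099.
Type II error: β = 1 − power = 1 − 0.4099 = 0.5901.

β ≈ 0.590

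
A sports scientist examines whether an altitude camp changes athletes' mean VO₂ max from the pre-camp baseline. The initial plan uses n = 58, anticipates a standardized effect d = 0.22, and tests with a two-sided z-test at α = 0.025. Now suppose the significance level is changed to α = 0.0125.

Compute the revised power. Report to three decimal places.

δ = d·√n = 0.22 × √58 = 1.6755 (unchanged). New critical value: z_{0.0063} = 2.498.
Revised power = Φ(δ − 2.498) + Φ(−δ − 2.498) = Φ(-0.822) + Φ(-4.173) = 0.2055 + 0.0000 = 0.2055.

Power ≈ 0.205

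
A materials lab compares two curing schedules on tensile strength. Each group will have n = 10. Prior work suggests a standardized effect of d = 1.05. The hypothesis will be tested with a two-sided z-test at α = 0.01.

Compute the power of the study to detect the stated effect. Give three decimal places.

Power ≈ 0.410

Noncentrality parameter: λ = d·√(n/2) = 1.05 × √(10/2) = 2.3479
Critical value for a two-sided test at α = 0.01: z_{α/2} = 2.576.
Power = Φ(λ − 2.576) + Φ(−λ − 2.576) = Φ(-0.228) + Φ(-4.924) = 0.4098 + 0.0000 = 0.4098.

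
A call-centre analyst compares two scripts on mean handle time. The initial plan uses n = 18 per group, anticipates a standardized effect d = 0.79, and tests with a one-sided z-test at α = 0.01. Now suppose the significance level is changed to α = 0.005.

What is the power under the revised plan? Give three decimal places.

Power ≈ 0.418

δ = d·√(n/2) = 0.79 × √(18/2) = 2.3700 (unchanged). New critical value: z_{0.005} = 2.576.
Revised power = P(Z > 2.576 − δ) = Φ(-0.206) = 0.4185.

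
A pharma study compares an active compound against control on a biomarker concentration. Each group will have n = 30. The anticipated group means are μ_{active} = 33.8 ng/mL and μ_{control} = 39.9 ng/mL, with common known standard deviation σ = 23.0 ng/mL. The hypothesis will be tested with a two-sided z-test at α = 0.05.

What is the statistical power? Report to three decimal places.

Power ≈ 0.177

Standardized effect: d = |μ_{active} − μ_{control}| / σ = |33.8 − 39.9| / 23.0 = 0.2652
Noncentrality parameter: λ = d·√(n/2) = 0.2652 × √(30/2) = 1.0272
Two-sided α = 0.05 → critical value z_{0.025} = 1.960.
Power = Φ(λ − 1.960) + Φ(−λ − 1.960) = Φ(-0.933) + Φ(-2.987) = 0.1755 + 0.0014 = 0.1769.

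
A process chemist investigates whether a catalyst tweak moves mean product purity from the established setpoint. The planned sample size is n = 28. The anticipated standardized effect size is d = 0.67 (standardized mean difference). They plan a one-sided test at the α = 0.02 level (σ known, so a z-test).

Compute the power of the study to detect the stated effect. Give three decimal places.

Power ≈ 0.932

Noncentrality parameter: δ = d·√n = 0.67 × √28 = 3.5453
Critical value for a one-sided test at α = 0.02: z_α = 2.054.
Power = P(Z > 2.054 − δ) = Φ(1.492) = 0.9321.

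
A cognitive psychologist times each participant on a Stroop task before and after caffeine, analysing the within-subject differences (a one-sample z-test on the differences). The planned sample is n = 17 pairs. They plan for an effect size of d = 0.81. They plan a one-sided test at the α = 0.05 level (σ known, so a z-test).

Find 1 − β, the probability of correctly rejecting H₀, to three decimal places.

Noncentrality parameter: λ = d·√n = 0.81 × √17 = 3.3397
Critical value for a one-sided test at α = 0.05: z_α = 1.645.
Power = Φ(λ − 1.645) = Φ(1.695) = 0.9549.

Power ≈ 0.955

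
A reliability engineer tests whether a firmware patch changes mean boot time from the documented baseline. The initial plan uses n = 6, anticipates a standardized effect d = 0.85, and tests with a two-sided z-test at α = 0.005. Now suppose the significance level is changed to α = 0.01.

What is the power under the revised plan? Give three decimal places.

δ = d·√n = 0.85 × √6 = 2.0821 (unchanged). New critical value: z_{0.005} = 2.576.
Revised power = Φ(δ − 2.576) + Φ(−δ − 2.576) = Φ(-0.494) + Φ(-4.658) = 0.3107 + 0.0000 = 0.3107.

Power ≈ 0.311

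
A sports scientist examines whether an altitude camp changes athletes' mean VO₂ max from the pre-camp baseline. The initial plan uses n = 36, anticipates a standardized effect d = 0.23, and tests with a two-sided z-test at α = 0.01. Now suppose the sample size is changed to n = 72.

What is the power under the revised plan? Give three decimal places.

Power ≈ 0.266

With n = 72: δ = d·√n = 0.23 × √72 = 1.9516. Critical value z_{0.005} = 2.576.
Revised power = Φ(δ − 2.576) + Φ(−δ − 2.576) = Φ(-0.624) + Φ(-4.527) = 0.2662 + 0.0000 = 0.2662.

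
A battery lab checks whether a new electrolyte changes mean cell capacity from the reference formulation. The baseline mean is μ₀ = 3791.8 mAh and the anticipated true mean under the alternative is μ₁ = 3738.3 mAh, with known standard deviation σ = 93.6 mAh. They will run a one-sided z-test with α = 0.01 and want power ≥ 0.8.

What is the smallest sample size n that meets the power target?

Standardized effect: d = |μ₁ − μ₀| / σ = |3738.3 − 3791.8| / 93.6 = 0.5716
For power 0.8 need Φ(δ − z_{0.01}) = 0.8, so δ = z_{0.01} + z_{0.20} = 2.326 + 0.842 = 3.168.
δ = d·√n ⇒ n = (δ/d)² = (3.168 / 0.5716)² = 30.72.
Rounding up, n = 31.

n = 31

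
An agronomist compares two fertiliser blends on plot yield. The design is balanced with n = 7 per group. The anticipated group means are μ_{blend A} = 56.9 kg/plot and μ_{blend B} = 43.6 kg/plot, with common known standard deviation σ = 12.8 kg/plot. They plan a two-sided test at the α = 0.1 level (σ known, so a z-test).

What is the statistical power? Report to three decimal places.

Power ≈ 0.618

Standardized effect: d = |μ_{blend A} − μ_{blend B}| / σ = |56.9 − 43.6| / 12.8 = 1.0391
Noncentrality parameter: δ = d·√(n/2) = 1.0391 × √(7/2) = 1.9439
Two-sided α = 0.1 → critical value z_{0.05} = 1.645.
Power = Φ(δ − 1.645) + Φ(−δ − 1.645) = Φ(0.299) + Φ(-3.589) = 0.6176 + 0.0002 = 0.6177.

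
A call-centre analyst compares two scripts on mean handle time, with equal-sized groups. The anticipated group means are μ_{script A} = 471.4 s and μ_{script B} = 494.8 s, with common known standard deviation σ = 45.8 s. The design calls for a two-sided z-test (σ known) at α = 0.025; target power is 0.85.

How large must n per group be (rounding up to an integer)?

Standardized effect: d = |μ_{script A} − μ_{script B}| / σ = |471.4 − 494.8| / 45.8 = 0.5109
Set Φ(δ − 2.241) = 0.85; then δ − 2.241 = Φ⁻¹(0.85) = 1.036, giving δ = 3.278.
(Ignoring the negligible lower-tail rejection probability gives the usual closed-form inversion.)
δ = d·√(n/2) ⇒ n = 2(δ/d)² = 2 × (3.278 / 0.5109)² = 82.32.
Rounding up, n = 83 per group.

n = 83 per group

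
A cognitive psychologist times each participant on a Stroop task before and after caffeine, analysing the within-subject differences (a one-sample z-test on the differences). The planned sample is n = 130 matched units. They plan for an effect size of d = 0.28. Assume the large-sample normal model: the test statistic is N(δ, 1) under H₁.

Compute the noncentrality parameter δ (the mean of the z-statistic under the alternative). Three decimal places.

The noncentrality parameter scales effect size by the design's sample-size factor: δ = d·√n = 0.28 × √130 = 3.1925

δ ≈ 3.192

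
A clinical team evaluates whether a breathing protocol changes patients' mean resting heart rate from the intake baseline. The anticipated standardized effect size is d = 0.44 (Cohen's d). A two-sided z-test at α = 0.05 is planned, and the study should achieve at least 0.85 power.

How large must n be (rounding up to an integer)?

For power 0.85 need Φ(δ − z_{0.025}) = 0.85, so δ = z_{0.025} + z_{0.15} = 1.960 + 1.036 = 2.996.
(For δ > 0 the lower-tail rejection region contributes negligibly to power, so the one-term inversion is standard.)
δ = d·√n ⇒ n = (δ/d)² = (2.996 / 0.44)² = 46.38.
Round up to the next whole unit.

n = 47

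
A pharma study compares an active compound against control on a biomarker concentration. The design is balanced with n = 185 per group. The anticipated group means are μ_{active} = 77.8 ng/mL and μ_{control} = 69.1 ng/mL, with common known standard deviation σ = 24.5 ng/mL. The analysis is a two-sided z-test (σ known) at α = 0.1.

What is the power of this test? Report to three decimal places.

Standardized effect: d = |μ_{active} − μ_{control}| / σ = |77.8 − 69.1| / 24.5 = 0.3551
Noncentrality parameter: δ = d·√(n/2) = 0.3551 × √(185/2) = 3.4153
Two-sided α = 0.1 → critical value z_{0.05} = 1.645.
Power = Φ(δ − 1.645) + Φ(−δ − 1.645) = Φ(1.770) + Φ(-5.060) = 0.9617 + 0.0000 = 0.9617.

Power ≈ 0.962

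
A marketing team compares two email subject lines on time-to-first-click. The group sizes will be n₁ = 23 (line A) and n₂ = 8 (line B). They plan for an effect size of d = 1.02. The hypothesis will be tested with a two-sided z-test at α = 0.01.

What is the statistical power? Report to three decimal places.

Noncentrality parameter: δ = d / √(1/n₁ + 1/n₂) = 1.02 / √(1/23 + 1/8) = 2.4850
Critical value for a two-sided test at α = 0.01: z_{α/2} = 2.576.
Power = Φ(δ − 2.576) + Φ(−δ − 2.576) = Φ(-0.091) + Φ(-5.061) = 0.4638 + 0.0000 = 0.4638.

Power ≈ 0.464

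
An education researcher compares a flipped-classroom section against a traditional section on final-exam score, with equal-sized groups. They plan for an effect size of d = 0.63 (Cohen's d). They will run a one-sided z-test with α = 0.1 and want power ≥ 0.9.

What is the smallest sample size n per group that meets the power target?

Set Φ(δ − 1.282) = 0.9; then δ − 1.282 = Φ⁻¹(0.9) = 1.282, giving δ = 2.563.
δ = d·√(n/2) ⇒ n = 2(δ/d)² = 2 × (2.563 / 0.63)² = 33.10.
Round up to the next whole unit.

n = 34 per group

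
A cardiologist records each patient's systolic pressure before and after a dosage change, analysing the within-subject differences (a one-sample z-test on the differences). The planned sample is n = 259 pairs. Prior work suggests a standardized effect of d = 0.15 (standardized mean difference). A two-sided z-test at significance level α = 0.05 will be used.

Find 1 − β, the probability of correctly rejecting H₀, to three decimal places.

Power ≈ 0.675

Noncentrality parameter: δ = d·√n = 0.15 × √259 = 2.4140
Two-sided α = 0.05 → critical value z_{0.025} = 1.960.
Power = Φ(δ − 1.960) + Φ(−δ − 1.960) = Φ(0.454) + Φ(-4.374) = 0.6751 + 0.0000 = 0.6751.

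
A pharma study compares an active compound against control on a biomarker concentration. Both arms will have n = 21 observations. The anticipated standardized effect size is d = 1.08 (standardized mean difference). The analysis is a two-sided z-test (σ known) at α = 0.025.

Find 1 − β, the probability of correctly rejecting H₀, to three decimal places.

Noncentrality parameter: δ = d·√(n/2) = 1.08 × √(21/2) = 3.4996
Two-sided α = 0.025 → critical value z_{0.0125} = 2.241.
Power = Φ(δ − 2.241) + Φ(−δ − 2.241) = Φ(1.258) + Φ(-5.741) = 0.8958 + 0.0000 = 0.8958.

Power ≈ 0.896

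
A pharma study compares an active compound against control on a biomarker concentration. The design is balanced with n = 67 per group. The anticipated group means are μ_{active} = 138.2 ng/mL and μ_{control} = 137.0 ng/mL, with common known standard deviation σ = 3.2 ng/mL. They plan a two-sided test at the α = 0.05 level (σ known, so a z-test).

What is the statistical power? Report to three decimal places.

Standardized effect: d = |μ_{active} − μ_{control}| / σ = |138.2 − 137.0| / 3.2 = 0.3750
Noncentrality parameter: λ = d·√(n/2) = 0.3750 × √(67/2) = 2.1705
Critical value for a two-sided test at α = 0.05: z_{α/2} = 1.960.
Power = Φ(λ − 1.960) + Φ(−λ − 1.960) = Φ(0.211) + Φ(-4.130) = 0.5834 + 0.0000 = 0.5834.

Power ≈ 0.583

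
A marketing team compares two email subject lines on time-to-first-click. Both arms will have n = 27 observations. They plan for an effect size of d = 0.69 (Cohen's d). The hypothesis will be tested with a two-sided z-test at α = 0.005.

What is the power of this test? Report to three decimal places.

Noncentrality parameter: δ = d·√(n/2) = 0.69 × √(27/2) = 2.5352
Critical value for a two-sided test at α = 0.005: z_{α/2} = 2.807.
Power = Φ(δ − 2.807) + Φ(−δ − 2.807) = Φ(-0.272) + Φ(-5.342) = 0.3929 + 0.0000 = 0.3929.

Power ≈ 0.393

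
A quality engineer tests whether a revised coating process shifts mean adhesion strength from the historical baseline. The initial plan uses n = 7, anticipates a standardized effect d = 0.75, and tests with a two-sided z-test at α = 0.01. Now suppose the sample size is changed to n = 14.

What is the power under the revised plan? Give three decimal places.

With n = 14: δ = d·√n = 0.75 × √14 = 2.8062. Critical value z_{0.005} = 2.576.
Revised power = Φ(δ − 2.576) + Φ(−δ − 2.576) = Φ(0.230) + Φ(-5.382) = 0.5911 + 0.0000 = 0.5911.

Power ≈ 0.591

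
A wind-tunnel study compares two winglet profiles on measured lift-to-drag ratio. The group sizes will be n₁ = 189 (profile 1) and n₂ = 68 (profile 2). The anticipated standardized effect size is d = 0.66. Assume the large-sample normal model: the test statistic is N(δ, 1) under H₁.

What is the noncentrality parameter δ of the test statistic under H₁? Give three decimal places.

δ = d / √(1/n₁ + 1/n₂) = 0.66 / √(1/189 + 1/68) = 4.6673

δ ≈ 4.667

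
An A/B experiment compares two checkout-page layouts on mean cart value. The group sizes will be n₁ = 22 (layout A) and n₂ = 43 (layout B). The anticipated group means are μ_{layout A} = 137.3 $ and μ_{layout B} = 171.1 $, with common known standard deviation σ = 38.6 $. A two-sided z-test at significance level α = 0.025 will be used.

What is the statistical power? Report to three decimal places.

Power ≈ 0.864

Standardized effect: d = |μ_{layout A} − μ_{layout B}| / σ = |137.3 − 171.1| / 38.6 = 0.8756
Noncentrality parameter: δ = d / √(1/n₁ + 1/n₂) = 0.8756 / √(1/22 + 1/43) = 3.3406
Two-sided α = 0.025 → critical value z_{0.0125} = 2.241.
Power = Φ(δ − 2.241) + Φ(−δ − 2.241) = Φ(1.099) + Φ(-5.582) = 0.8641 + 0.0000 = 0.8641.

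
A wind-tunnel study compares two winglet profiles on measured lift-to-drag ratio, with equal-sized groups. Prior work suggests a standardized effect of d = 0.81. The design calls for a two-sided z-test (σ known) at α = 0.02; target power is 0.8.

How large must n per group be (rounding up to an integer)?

For power 0.8 need Φ(δ − z_{0.01}) = 0.8, so δ = z_{0.01} + z_{0.20} = 2.326 + 0.842 = 3.168.
(The Φ(−δ − z_{α/2}) term is vanishingly small for δ > 0 and is dropped in the standard sample-size formula.)
δ = d·√(n/2) ⇒ n = 2(δ/d)² = 2 × (3.168 / 0.81)² = 30.59.
Round up to the next whole unit.

n = 31 per group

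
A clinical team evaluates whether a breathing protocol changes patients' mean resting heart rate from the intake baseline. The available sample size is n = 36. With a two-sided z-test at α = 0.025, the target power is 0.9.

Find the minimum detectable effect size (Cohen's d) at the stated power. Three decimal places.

Need Φ(δ − 2.241) = 0.9, so δ = 2.241 + 1.282 = 3.523.
(Lower-tail contribution to power is negligible for δ > 0.)
δ = d·√n ⇒ d = δ/√n = 3.523/√36 = 0.5872.

d ≈ 0.587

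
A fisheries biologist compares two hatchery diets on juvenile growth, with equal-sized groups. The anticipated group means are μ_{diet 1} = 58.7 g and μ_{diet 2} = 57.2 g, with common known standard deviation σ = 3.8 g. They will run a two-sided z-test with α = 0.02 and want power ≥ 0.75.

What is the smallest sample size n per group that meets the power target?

Standardized effect: d = |μ_{diet 1} − μ_{diet 2}| / σ = |58.7 − 57.2| / 3.8 = 0.3947
Set Φ(δ − 2.326) = 0.75; then δ − 2.326 = Φ⁻¹(0.75) = 0.674, giving δ = 3.001.
(For δ > 0 the lower-tail rejection region contributes negligibly to power, so the one-term inversion is standard.)
δ = d·√(n/2) ⇒ n = 2(δ/d)² = 2 × (3.001 / 0.3947)² = 115.58.
Round up to the next whole unit.

n = 116 per group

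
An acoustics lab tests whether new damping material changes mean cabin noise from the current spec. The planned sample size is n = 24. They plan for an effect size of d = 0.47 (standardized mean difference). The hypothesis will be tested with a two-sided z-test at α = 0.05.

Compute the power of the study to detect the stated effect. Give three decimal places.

Noncentrality parameter: δ = d·√n = 0.47 × √24 = 2.3025
Critical value for a two-sided test at α = 0.05: z_{α/2} = 1.960.
Power = Φ(δ − 1.960) + Φ(−δ − 1.960) = Φ(0.343) + Φ(-4.262) = 0.6340 + 0.0000 = 0.6340.

Power ≈ 0.634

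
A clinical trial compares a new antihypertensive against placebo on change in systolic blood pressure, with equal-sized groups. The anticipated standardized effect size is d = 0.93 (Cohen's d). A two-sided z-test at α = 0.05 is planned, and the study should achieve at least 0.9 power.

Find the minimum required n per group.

For power 0.9 need Φ(δ − z_{0.025}) = 0.9, so δ = z_{0.025} + z_{0.10} = 1.960 + 1.282 = 3.242.
(Ignoring the negligible lower-tail rejection probability gives the usual closed-form inversion.)
δ = d·√(n/2) ⇒ n = 2(δ/d)² = 2 × (3.242 / 0.93)² = 24.30.
Round up to the next whole unit.

n = 25 per group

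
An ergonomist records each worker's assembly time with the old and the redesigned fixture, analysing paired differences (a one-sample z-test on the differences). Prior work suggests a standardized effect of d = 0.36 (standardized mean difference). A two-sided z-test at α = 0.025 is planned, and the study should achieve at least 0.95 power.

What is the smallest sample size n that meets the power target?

n = 117

For power 0.95 need Φ(δ − z_{0.0125}) = 0.95, so δ = z_{0.0125} + z_{0.05} = 2.241 + 1.645 = 3.886.
(For δ > 0 the lower-tail rejection region contributes negligibly to power, so the one-term inversion is standard.)
δ = d·√n ⇒ n = (δ/d)² = (3.886 / 0.36)² = 116.54.
Round up to the next whole unit.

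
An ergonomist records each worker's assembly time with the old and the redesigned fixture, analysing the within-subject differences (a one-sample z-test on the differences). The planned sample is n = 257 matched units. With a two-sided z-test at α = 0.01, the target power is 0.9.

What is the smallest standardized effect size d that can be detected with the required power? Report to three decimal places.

d ≈ 0.241

Required noncentrality: δ = z_{0.005} + z_{0.10} = 2.576 + 1.282 = 3.857.
(The second rejection-region term Φ(−δ − z_{α/2}) is negligible and dropped.)
δ = d·√n ⇒ d = δ/√n = 3.857/√257 = 0.2406.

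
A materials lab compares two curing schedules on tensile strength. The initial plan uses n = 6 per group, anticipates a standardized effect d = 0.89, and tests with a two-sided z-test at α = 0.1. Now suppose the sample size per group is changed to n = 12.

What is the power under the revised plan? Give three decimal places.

Power ≈ 0.704

With n = 12 per group: δ = d·√(n/2) = 0.89 × √(12/2) = 2.1800. Critical value z_{0.05} = 1.645.
Revised power = Φ(δ − 1.645) + Φ(−δ − 1.645) = Φ(0.535) + Φ(-3.825) = 0.7037 + 0.0001 = 0.7038.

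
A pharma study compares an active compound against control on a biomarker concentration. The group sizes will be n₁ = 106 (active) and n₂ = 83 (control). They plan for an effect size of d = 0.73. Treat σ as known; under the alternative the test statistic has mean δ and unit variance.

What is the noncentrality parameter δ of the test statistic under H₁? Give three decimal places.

δ = d / √(1/n₁ + 1/n₂) = 0.73 / √(1/106 + 1/83) = 4.9806

δ ≈ 4.981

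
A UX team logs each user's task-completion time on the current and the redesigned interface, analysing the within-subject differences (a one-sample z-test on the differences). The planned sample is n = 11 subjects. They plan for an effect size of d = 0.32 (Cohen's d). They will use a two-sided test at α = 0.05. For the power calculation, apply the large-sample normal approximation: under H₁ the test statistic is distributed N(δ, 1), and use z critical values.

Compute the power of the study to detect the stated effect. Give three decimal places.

Power ≈ 0.186

Noncentrality parameter: δ = d·√n = 0.32 × √11 = 1.0613
Two-sided α = 0.05 → critical value z_{0.025} = 1.960.
Power = Φ(δ − 1.960) + Φ(−δ − 1.960) = Φ(-0.899) + Φ(-3.021) = 0.1844 + 0.0013 = 0.1857.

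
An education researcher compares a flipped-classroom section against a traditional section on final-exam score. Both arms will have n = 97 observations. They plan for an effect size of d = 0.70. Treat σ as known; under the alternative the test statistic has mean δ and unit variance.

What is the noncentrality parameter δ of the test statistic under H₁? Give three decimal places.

δ ≈ 4.875

The noncentrality parameter scales effect size by the design's sample-size factor: δ = d·√(n/2) = 0.70 × √(97/2) = 4.8749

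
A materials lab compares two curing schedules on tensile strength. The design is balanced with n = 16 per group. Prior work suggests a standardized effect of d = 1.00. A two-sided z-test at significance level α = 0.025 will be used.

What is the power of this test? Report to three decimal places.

Power ≈ 0.721

Noncentrality parameter: δ = d·√(n/2) = 1.00 × √(16/2) = 2.8284
Two-sided α = 0.025 → critical value z_{0.0125} = 2.241.
Power = Φ(δ − 2.241) + Φ(−δ − 2.241) = Φ(0.587) + Φ(-5.070) = 0.7214 + 0.0000 = 0.7214.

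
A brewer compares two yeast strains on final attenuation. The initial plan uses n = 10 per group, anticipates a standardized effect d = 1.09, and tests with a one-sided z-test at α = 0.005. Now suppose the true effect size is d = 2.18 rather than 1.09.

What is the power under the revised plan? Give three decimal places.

Power ≈ 0.989

With d = 2.18: δ = d·√(n/2) = 2.18 × √(10/2) = 4.8746. Critical value z_{0.005} = 2.576.
Revised power = Φ(δ − 2.576) = Φ(2.299) = 0.9892.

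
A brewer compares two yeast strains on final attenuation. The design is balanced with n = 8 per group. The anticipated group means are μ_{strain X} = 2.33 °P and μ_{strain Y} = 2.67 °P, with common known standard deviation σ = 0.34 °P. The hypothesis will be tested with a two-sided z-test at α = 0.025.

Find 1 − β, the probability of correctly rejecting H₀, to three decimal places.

Standardized effect: d = |μ_{strain X} − μ_{strain Y}| / σ = |2.33 − 2.67| / 0.34 = 1.0000
Noncentrality parameter: δ = d·√(n/2) = 1.0000 × √(8/2) = 2.0000
Critical value for a two-sided test at α = 0.025: z_{α/2} = 2.241.
Power = Φ(δ − 2.241) + Φ(−δ − 2.241) = Φ(-0.241) + Φ(-4.241) = 0.4046 + 0.0000 = 0.4046.

Power ≈ 0.405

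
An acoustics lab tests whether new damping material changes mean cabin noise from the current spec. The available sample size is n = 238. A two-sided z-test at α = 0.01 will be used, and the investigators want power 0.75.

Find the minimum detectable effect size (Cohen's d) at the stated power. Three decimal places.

Required noncentrality: δ = z_{0.005} + z_{0.25} = 2.576 + 0.674 = 3.250.
(The second rejection-region term Φ(−δ − z_{α/2}) is negligible and dropped.)
δ = d·√n ⇒ d = δ/√n = 3.250/√238 = 0.2107.

d ≈ 0.211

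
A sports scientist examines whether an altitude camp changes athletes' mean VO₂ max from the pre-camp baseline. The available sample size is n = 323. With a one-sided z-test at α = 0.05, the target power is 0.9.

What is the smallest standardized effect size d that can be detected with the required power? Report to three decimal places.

Need Φ(δ − 1.645) = 0.9, so δ = 1.645 + 1.282 = 2.926.
δ = d·√n ⇒ d = δ/√n = 2.926/√323 = 0.1628.

d ≈ 0.163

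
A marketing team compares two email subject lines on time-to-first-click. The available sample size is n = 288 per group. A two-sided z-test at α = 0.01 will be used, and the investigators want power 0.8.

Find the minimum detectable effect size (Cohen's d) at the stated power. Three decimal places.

d ≈ 0.285

Need Φ(δ − 2.576) = 0.8, so δ = 2.576 + 0.842 = 3.417.
(Lower-tail contribution to power is negligible for δ > 0.)
δ = d·√(n/2) ⇒ d = δ/√(n/2) = 3.417/√(288/2) = 0.2848.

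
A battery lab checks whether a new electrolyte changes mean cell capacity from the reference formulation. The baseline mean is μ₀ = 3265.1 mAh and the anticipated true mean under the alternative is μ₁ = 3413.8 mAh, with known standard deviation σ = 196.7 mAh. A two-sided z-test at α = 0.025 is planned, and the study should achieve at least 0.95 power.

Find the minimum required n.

Standardized effect: d = |μ₁ − μ₀| / σ = |3413.8 − 3265.1| / 196.7 = 0.7560
Set Φ(δ − 2.241) = 0.95; then δ − 2.241 = Φ⁻¹(0.95) = 1.645, giving δ = 3.886.
(The Φ(−δ − z_{α/2}) term is vanishingly small for δ > 0 and is dropped in the standard sample-size formula.)
δ = d·√n ⇒ n = (δ/d)² = (3.886 / 0.7560)² = 26.43.
Rounding up, n = 27.

n = 27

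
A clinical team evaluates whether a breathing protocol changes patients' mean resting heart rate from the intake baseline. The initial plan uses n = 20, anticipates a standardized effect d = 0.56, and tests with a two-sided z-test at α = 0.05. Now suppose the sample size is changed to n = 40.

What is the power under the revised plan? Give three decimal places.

Power ≈ 0.943

With n = 40: δ = d·√n = 0.56 × √40 = 3.5418. Critical value z_{0.025} = 1.960.
Revised power = Φ(δ − 1.960) + Φ(−δ − 1.960) = Φ(1.582) + Φ(-5.502) = 0.9432 + 0.0000 = 0.9432.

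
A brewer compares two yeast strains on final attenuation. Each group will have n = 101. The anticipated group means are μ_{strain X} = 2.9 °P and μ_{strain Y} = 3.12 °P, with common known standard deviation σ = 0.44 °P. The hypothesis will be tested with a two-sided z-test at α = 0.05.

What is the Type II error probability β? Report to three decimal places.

Standardized effect: d = |μ_{strain X} − μ_{strain Y}| / σ = |2.9 − 3.12| / 0.44 = 0.5000
Noncentrality parameter: δ = d·√(n/2) = 0.5000 × √(101/2) = 3.5532
Two-sided α = 0.05 → critical value z_{0.025} = 1.960.
Power = Φ(δ − 1.960) + Φ(−δ − 1.960) = Φ(1.593) + Φ(-5.513) = 0.9444 + 0.0000 = 0.9444.
Type II error: β = 1 − power = 1 − 0.9444 = 0.0556.

β ≈ 0.056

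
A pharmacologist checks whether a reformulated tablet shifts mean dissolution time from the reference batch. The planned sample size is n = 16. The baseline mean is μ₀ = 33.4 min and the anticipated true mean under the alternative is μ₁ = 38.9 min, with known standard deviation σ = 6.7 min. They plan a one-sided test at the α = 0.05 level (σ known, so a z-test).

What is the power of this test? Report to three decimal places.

Power ≈ 0.949

Standardized effect: d = |μ₁ − μ₀| / σ = |38.9 − 33.4| / 6.7 = 0.8209
Noncentrality parameter: δ = d·√n = 0.8209 × √16 = 3.2836
Critical value for a one-sided test at α = 0.05: z_α = 1.645.
Power = P(Z > 1.645 − δ) = Φ(1.639) = 0.9494.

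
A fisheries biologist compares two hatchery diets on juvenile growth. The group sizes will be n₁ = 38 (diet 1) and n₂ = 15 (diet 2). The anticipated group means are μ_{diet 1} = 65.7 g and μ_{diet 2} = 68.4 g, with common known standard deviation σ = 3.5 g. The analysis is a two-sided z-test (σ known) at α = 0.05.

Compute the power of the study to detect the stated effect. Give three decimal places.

Power ≈ 0.716

Standardized effect: d = |μ_{diet 1} − μ_{diet 2}| / σ = |65.7 − 68.4| / 3.5 = 0.7714
Noncentrality parameter: δ = d / √(1/n₁ + 1/n₂) = 0.7714 / √(1/38 + 1/15) = 2.5299
Critical value for a two-sided test at α = 0.05: z_{α/2} = 1.960.
Power = Φ(δ − 1.960) + Φ(−δ − 1.960) = Φ(0.570) + Φ(-4.490) = 0.7156 + 0.0000 = 0.7156.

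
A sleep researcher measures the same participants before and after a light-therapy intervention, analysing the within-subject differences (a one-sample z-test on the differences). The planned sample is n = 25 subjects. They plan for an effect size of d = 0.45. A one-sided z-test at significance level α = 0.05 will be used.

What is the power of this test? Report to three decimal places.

Power ≈ 0.727

Noncentrality parameter: δ = d·√n = 0.45 × √25 = 2.2500
Critical value for a one-sided test at α = 0.05: z_α = 1.645.
Power = P(Z > 1.645 − δ) = Φ(0.605) = 0.7275.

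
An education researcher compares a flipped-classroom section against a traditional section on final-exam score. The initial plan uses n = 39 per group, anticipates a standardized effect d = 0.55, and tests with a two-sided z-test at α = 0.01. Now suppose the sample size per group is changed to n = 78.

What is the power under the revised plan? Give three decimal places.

With n = 78 per group: δ = d·√(n/2) = 0.55 × √(78/2) = 3.4347. Critical value z_{0.005} = 2.576.
Revised power = Φ(δ − 2.576) + Φ(−δ − 2.576) = Φ(0.859) + Φ(-6.011) = 0.8048 + 0.0000 = 0.8048.

Power ≈ 0.805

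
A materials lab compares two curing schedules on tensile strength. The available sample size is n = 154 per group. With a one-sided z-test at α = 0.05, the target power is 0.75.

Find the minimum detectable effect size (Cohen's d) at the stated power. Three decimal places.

d ≈ 0.264

Required noncentrality: δ = z_{0.05} + z_{0.25} = 1.645 + 0.674 = 2.319.
δ = d·√(n/2) ⇒ d = δ/√(n/2) = 2.319/√(154/2) = 0.2643.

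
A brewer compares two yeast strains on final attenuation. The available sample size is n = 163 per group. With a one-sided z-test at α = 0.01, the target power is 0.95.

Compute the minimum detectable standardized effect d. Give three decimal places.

d ≈ 0.440

Need Φ(δ − 2.326) = 0.95, so δ = 2.326 + 1.645 = 3.971.
δ = d·√(n/2) ⇒ d = δ/√(n/2) = 3.971/√(163/2) = 0.4399.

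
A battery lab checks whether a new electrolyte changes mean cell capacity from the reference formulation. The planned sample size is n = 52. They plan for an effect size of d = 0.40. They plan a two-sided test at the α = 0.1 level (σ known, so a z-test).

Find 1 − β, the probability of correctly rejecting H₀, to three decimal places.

Power ≈ 0.892

Noncentrality parameter: δ = d·√n = 0.40 × √52 = 2.8844
Critical value for a two-sided test at α = 0.1: z_{α/2} = 1.645.
Power = Φ(δ − 1.645) + Φ(−δ − 1.645) = Φ(1.240) + Φ(-4.529) = 0.8924 + 0.0000 = 0.8924.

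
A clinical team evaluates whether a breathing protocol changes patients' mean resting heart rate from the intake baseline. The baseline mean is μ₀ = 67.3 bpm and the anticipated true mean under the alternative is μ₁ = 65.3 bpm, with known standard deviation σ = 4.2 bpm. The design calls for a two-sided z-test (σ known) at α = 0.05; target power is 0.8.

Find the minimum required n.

n = 35

Standardized effect: d = |μ₁ − μ₀| / σ = |65.3 − 67.3| / 4.2 = 0.4762
For power 0.8 need Φ(δ − z_{0.025}) = 0.8, so δ = z_{0.025} + z_{0.20} = 1.960 + 0.842 = 2.802.
(The Φ(−δ − z_{α/2}) term is vanishingly small for δ > 0 and is dropped in the standard sample-size formula.)
δ = d·√n ⇒ n = (δ/d)² = (2.802 / 0.4762)² = 34.61.
Round up to the next whole unit.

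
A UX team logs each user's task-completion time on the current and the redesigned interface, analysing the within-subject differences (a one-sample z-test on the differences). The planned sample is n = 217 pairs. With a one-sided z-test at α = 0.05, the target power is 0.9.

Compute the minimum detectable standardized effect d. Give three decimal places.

Required noncentrality: δ = z_{0.05} + z_{0.10} = 1.645 + 1.282 = 2.926.
δ = d·√n ⇒ d = δ/√n = 2.926/√217 = 0.1987.

d ≈ 0.199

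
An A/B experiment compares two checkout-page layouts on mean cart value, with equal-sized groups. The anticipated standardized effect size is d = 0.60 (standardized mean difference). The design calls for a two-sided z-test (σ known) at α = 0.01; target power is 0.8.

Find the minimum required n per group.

For power 0.8 need Φ(δ − z_{0.005}) = 0.8, so δ = z_{0.005} + z_{0.20} = 2.576 + 0.842 = 3.417.
(For δ > 0 the lower-tail rejection region contributes negligibly to power, so the one-term inversion is standard.)
δ = d·√(n/2) ⇒ n = 2(δ/d)² = 2 × (3.417 / 0.60)² = 64.88.
Round up to the next whole unit.

n = 65 per group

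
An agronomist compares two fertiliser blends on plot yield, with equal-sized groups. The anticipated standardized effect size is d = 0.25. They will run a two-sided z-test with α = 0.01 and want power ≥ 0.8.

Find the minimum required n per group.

For power 0.8 need Φ(δ − z_{0.005}) = 0.8, so δ = z_{0.005} + z_{0.20} = 2.576 + 0.842 = 3.417.
(For δ > 0 the lower-tail rejection region contributes negligibly to power, so the one-term inversion is standard.)
δ = d·√(n/2) ⇒ n = 2(δ/d)² = 2 × (3.417 / 0.25)² = 373.73.
Round up to the next whole unit.

n = 374 per group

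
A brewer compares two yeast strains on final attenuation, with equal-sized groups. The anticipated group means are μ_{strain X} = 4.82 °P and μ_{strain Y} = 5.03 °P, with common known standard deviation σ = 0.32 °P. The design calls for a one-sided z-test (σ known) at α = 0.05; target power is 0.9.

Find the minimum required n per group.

Standardized effect: d = |μ_{strain X} − μ_{strain Y}| / σ = |4.82 − 5.03| / 0.32 = 0.6562
Set Φ(δ − 1.645) = 0.9; then δ − 1.645 = Φ⁻¹(0.9) = 1.282, giving δ = 2.926.
δ = d·√(n/2) ⇒ n = 2(δ/d)² = 2 × (2.926 / 0.6562)² = 39.77.
Round up to the next whole unit.

n = 40 per group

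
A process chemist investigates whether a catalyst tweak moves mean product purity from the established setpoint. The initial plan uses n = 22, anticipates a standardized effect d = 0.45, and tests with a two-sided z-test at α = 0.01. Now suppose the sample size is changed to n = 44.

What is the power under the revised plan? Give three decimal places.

With n = 44: δ = d·√n = 0.45 × √44 = 2.9850. Critical value z_{0.005} = 2.576.
Revised power = Φ(δ − 2.576) + Φ(−δ − 2.576) = Φ(0.409) + Φ(-5.561) = 0.6588 + 0.0000 = 0.6588.

Power ≈ 0.659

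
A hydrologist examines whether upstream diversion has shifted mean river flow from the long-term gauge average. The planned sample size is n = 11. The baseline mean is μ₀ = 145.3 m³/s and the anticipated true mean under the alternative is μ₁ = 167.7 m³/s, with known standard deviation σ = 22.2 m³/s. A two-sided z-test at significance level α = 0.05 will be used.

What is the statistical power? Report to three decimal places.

Standardized effect: d = |μ₁ − μ₀| / σ = |167.7 − 145.3| / 22.2 = 1.0090
Noncentrality parameter: δ = d·√n = 1.0090 × √11 = 3.3465
Critical value for a two-sided test at α = 0.05: z_{α/2} = 1.960.
Power = Φ(δ − 1.960) + Φ(−δ − 1.960) = Φ(1.387) + Φ(-5.306) = 0.9172 + 0.0000 = 0.9172.

Power ≈ 0.917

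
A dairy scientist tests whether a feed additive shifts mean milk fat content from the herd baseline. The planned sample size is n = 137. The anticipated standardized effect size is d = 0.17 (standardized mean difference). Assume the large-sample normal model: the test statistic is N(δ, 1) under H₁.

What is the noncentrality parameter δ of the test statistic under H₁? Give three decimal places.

δ ≈ 1.990

The noncentrality parameter scales effect size by the design's sample-size factor: δ = d·√n = 0.17 × √137 = 1.9898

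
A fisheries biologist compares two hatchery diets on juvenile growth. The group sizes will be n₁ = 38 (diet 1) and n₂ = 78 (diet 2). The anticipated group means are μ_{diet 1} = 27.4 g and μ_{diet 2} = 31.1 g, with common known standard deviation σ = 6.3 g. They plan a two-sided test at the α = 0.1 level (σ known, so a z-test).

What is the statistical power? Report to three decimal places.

Standardized effect: d = |μ_{diet 1} − μ_{diet 2}| / σ = |27.4 − 31.1| / 6.3 = 0.5873
Noncentrality parameter: δ = d / √(1/n₁ + 1/n₂) = 0.5873 / √(1/38 + 1/78) = 2.9687
Critical value for a two-sided test at α = 0.1: z_{α/2} = 1.645.
Power = Φ(δ − 1.645) + Φ(−δ − 1.645) = Φ(1.324) + Φ(-4.614) = 0.9072 + 0.0000 = 0.9072.

Power ≈ 0.907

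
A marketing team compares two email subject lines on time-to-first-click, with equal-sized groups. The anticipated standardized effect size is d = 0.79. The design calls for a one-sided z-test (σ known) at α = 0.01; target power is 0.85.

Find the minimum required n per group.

n = 37 per group

Set Φ(δ − 2.326) = 0.85; then δ − 2.326 = Φ⁻¹(0.85) = 1.036, giving δ = 3.363.
δ = d·√(n/2) ⇒ n = 2(δ/d)² = 2 × (3.363 / 0.79)² = 36.24.
Round up to the next whole unit.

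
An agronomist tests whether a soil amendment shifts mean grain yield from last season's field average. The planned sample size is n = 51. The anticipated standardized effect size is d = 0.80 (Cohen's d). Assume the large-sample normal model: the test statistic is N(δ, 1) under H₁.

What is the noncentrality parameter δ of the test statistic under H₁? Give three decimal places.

The noncentrality parameter scales effect size by the design's sample-size factor: δ = d·√n = 0.80 × √51 = 5.7131

δ ≈ 5.713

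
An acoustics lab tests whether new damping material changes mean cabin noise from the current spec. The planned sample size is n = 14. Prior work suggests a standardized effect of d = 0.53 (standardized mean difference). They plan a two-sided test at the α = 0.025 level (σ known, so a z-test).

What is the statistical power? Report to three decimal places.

Noncentrality parameter: δ = d·√n = 0.53 × √14 = 1.9831
Critical value for a two-sided test at α = 0.025: z_{α/2} = 2.241.
Power = Φ(δ − 2.241) + Φ(−δ − 2.241) = Φ(-0.258) + Φ(-4.224) = 0.3981 + 0.0000 = 0.3981.

Power ≈ 0.398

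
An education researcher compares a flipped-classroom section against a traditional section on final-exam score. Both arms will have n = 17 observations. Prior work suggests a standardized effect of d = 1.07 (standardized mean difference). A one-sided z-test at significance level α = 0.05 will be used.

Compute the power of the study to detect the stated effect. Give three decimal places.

Power ≈ 0.930

Noncentrality parameter: δ = d·√(n/2) = 1.07 × √(17/2) = 3.1196
One-sided α = 0.05 → critical value z_{0.05} = 1.645.
Power = P(Z > 1.645 − δ) = Φ(1.475) = 0.9299.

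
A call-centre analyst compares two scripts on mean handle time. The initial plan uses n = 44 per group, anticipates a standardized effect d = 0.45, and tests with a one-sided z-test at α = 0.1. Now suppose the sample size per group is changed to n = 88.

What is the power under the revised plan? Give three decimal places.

Power ≈ 0.956

With n = 88 per group: δ = d·√(n/2) = 0.45 × √(88/2) = 2.9850. Critical value z_{0.1} = 1.282.
Revised power = P(Z > 1.282 − δ) = Φ(1.703) = 0.9558.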